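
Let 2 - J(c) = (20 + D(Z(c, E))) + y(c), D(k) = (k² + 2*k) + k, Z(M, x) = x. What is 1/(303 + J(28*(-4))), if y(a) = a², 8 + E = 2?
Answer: -1/12277 ≈ -8.1453e-5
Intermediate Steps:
E = -6 (E = -8 + 2 = -6)
D(k) = k² + 3*k
J(c) = -36 - c² (J(c) = 2 - ((20 - 6*(3 - 6)) + c²) = 2 - ((20 - 6*(-3)) + c²) = 2 - ((20 + 18) + c²) = 2 - (38 + c²) = 2 + (-38 - c²) = -36 - c²)
1/(303 + J(28*(-4))) = 1/(303 + (-36 - (28*(-4))²)) = 1/(303 + (-36 - 1*(-112)²)) = 1/(303 + (-36 - 1*12544)) = 1/(303 + (-36 - 12544)) = 1/(303 - 12580) = 1/(-12277) = -1/12277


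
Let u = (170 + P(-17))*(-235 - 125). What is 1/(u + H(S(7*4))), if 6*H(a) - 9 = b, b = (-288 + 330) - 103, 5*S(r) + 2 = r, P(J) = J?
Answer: -3/165266 ≈ -1.8153e-5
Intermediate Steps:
S(r) = -2/5 + r/5
b = -61 (b = 42 - 103 = -61)
H(a) = -26/3 (H(a) = 3/2 + (1/6)*(-61) = 3/2 - 61/6 = -26/3)
u = -55080 (u = (170 - 17)*(-235 - 125) = 153*(-360) = -55080)
1/(u + H(S(7*4))) = 1/(-55080 - 26/3) = 1/(-165266/3) = -3/165266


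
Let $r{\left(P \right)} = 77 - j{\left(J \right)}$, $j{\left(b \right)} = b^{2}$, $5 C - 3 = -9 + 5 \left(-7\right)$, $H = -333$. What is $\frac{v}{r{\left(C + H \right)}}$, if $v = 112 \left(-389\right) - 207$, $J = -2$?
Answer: $- \frac{43775}{73} \approx -599.66$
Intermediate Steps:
$C = - \frac{41}{5}$ ($C = \frac{3}{5} + \frac{-9 + 5 \left(-7\right)}{5} = \frac{3}{5} + \frac{-9 - 35}{5} = \frac{3}{5} + \frac{1}{5} \left(-44\right) = \frac{3}{5} - \frac{44}{5} = - \frac{41}{5} \approx -8.2$)
$v = -43775$ ($v = -43568 - 207 = -43775$)
$r{\left(P \right)} = 73$ ($r{\left(P \right)} = 77 - \left(-2\right)^{2} = 77 - 4 = 73$)
$\frac{v}{r{\left(C + H \right)}} = - \frac{43775}{73}$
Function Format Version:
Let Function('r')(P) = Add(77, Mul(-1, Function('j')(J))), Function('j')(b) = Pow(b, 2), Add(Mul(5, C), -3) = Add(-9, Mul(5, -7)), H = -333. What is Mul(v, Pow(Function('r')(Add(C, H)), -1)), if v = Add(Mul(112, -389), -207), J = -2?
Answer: Rational(-43775, 73) ≈ -599.66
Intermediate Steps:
C = Rational(-41, 5) (C = Add(Rational(3, 5), Mul(Rational(1, 5), Add(-9, Mul(5, -7)))) = Add(Rational(3, 5), Mul(Rational(1, 5), Add(-9, -35))) = Add(Rational(3, 5), Mul(Rational(1, 5), -44)) = Add(Rational(3, 5), Rational(-44, 5)) = Rational(-41, 5) ≈ -8.2000)
v = -43775 (v = Add(-43568, -207) = -43775)
Function('r')(P) = 73 (Function('r')(P) = Add(77, Mul(-1, Pow(-2, 2))) = Add(77, Mul(-1, 4)) = Add(77, -4) = 73)
Mul(v, Pow(Function('r')(Add(C, H)), -1)) = Mul(-43775, Pow(73, -1)) = Mul(-43775, Rational(1, 73)) = Rational(-43775, 73)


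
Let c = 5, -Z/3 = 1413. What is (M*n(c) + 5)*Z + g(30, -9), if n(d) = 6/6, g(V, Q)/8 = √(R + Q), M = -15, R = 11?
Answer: 42390 + 8*√2 ≈ 42401.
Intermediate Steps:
Z = -4239 (Z = -3*1413 = -4239)
g(V, Q) = 8*√(11 + Q)
n(d) = 1 (n(d) = 6*(⅙) = 1)
(M*n(c) + 5)*Z + g(30, -9) = (-15*1 + 5)*(-4239) + 8*√(11 - 9) = (-15 + 5)*(-4239) + 8*√2 = -10*(-4239) + 8*√2 = 42390 + 8*√2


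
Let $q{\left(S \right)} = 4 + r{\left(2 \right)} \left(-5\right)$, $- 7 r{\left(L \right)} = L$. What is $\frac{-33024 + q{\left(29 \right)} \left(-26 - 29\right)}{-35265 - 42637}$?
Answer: $\frac{116629}{272657} \approx 0.42775$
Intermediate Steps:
$r{\left(L \right)} = - \frac{L}{7}$
$q{\left(S \right)} = \frac{38}{7}$ ($q{\left(S \right)} = 4 + \left(- \frac{1}{7}\right) 2 \left(-5\right) = 4 - - \frac{10}{7} = 4 + \frac{10}{7} = \frac{38}{7}$)
$\frac{-33024 + q{\left(29 \right)} \left(-26 - 29\right)}{-35265 - 42637} = \frac{-33024 + \frac{38 \left(-26 - 29\right)}{7}}{-35265 - 42637} = \frac{-33024 + \frac{38 \left(-26 - 29\right)}{7}}{-77902} = \left(-33024 + \frac{38}{7} \left(-55\right)\right) \left(- \frac{1}{77902}\right) = \left(-33024 - \frac{2090}{7}\right) \left(- \frac{1}{77902}\right) = \left(- \frac{233258}{7}\right) \left(- \frac{1}{77902}\right) = \frac{116629}{272657}$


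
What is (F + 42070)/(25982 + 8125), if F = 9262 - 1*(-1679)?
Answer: 53011/34107 ≈ 1.5543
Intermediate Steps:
F = 10941 (F = 9262 + 1679 = 10941)
(F + 42070)/(25982 + 8125) = (10941 + 42070)/(25982 + 8125) = 53011/34107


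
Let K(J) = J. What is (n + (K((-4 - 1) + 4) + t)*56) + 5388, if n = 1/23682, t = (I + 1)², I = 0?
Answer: 127598617/23682 ≈ 5388.0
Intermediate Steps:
t = 1 (t = (0 + 1)² = 1² = 1)
n = 1/23682 ≈ 4.2226e-5
(n + (K((-4 - 1) + 4) + t)*56) + 5388 = (1/23682 + (((-4 - 1) + 4) + 1)*56) + 5388 = (1/23682 + ((-5 + 4) + 1)*56) + 5388 = (1/23682 + (-1 + 1)*56) + 5388 = (1/23682 + 0*56) + 5388 = (1/23682 + 0) + 5388 = 1/23682 + 5388 = 127598617/23682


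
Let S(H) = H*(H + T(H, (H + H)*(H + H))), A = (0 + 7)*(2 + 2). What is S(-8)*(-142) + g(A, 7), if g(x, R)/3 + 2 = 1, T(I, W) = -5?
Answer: -14771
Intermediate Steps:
A = 28 (A = 7*4 = 28)
g(x, R) = -3 (g(x, R) = -6 + 3*1 = -6 + 3 = -3)
S(H) = H*(-5 + H) (S(H) = H*(H - 5) = H*(-5 + H))
S(-8)*(-142) + g(A, 7) = -8*(-5 - 8)*(-142) - 3 = -8*(-13)*(-142) - 3 = 104*(-142) - 3 = -14768 - 3 = -14771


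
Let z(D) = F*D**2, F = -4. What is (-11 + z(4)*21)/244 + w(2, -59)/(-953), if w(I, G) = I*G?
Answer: -1262523/232532 ≈ -5.4295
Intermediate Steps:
w(I, G) = G*I
z(D) = -4*D**2
(-11 + z(4)*21)/244 + w(2, -59)/(-953) = (-11 - 4*4**2*21)/244 - 59*2/(-953) = (-11 - 4*16*21)*(1/244) - 118*(-1/953) = (-11 - 64*21)*(1/244) + 118/953 = (-11 - 1344)*(1/244) + 118/953 = -1355*1/244 + 118/953 = -1355/244 + 118/953 = -1262523/232532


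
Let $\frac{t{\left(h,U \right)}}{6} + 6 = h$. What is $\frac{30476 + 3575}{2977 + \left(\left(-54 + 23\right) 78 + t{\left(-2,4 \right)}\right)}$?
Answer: $\frac{34051}{511} \approx 66.636$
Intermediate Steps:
$t{\left(h,U \right)} = -36 + 6 h$
$\frac{30476 + 3575}{2977 + \left(\left(-54 + 23\right) 78 + t{\left(-2,4 \right)}\right)} = \frac{30476 + 3575}{2977 + \left(\left(-54 + 23\right) 78 + \left(-36 + 6 \left(-2\right)\right)\right)} = \frac{34051}{2977 - 2466} = \frac{34051}{511}$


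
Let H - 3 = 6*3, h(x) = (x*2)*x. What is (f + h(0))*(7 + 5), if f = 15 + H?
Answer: 432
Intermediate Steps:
h(x) = 2*x² (h(x) = (2*x)*x = 2*x²)
H = 21 (H = 3 + 6*3 = 3 + 18 = 21)
f = 36 (f = 15 + 21 = 36)
(f + h(0))*(7 + 5) = (36 + 2*0²)*(7 + 5) = (36 + 2*0)*12 = (36 + 0)*12 = 36*12 = 432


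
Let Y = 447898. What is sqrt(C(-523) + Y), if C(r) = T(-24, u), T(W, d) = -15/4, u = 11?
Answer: sqrt(1791577)/2 ≈ 669.25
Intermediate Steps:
T(W, d) = -15/4 (T(W, d) = -15*1/4 = -15/4)
C(r) = -15/4
sqrt(C(-523) + Y) = sqrt(-15/4 + 447898) = sqrt(1791577/4) = sqrt(1791577)/2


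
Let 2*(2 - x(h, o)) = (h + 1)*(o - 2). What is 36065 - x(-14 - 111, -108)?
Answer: 42883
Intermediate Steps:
x(h, o) = 2 - (1 + h)*(-2 + o)/2 (x(h, o) = 2 - (h + 1)*(o - 2)/2 = 2 - (1 + h)*(-2 + o)/2)
36065 - x(-14 - 111, -108) = 36065 - (3 + (-14 - 111) - ½*(-108) - ½*(-14 - 111)*(-108)) = 36065 - (3 - 125 + 54 - ½*(-125)*(-108)) = 36065 - (3 - 125 + 54 - 6750) = 36065 - 1*(-6818) = 36065 + 6818 = 42883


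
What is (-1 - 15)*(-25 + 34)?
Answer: -144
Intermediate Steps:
(-1 - 15)*(-25 + 34) = -16*9 = -144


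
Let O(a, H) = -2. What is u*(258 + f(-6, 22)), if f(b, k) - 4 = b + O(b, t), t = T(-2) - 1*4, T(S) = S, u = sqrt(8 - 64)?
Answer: 508*I*sqrt(14) ≈ 1900.8*I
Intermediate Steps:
u = 2*I*sqrt(14) (u = sqrt(-56) = 2*I*sqrt(14) ≈ 7.4833*I)
t = -6 (t = -2 - 1*4 = -2 - 4 = -6)
f(b, k) = 2 + b (f(b, k) = 4 + (b - 2) = 4 + (-2 + b) = 2 + b)
u*(258 + f(-6, 22)) = (2*I*sqrt(14))*(258 + (2 - 6)) = (2*I*sqrt(14))*(258 - 4) = (2*I*sqrt(14))*254 = 508*I*sqrt(14)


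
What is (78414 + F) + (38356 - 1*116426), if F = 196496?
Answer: 196840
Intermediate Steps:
(78414 + F) + (38356 - 1*116426) = (78414 + 196496) + (38356 - 1*116426) = 274910 + (38356 - 116426) = 274910 - 78070 = 196840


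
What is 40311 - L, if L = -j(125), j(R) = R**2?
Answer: 55936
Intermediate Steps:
L = -15625 (L = -1*125**2 = -1*15625 = -15625)
40311 - L = 40311 - 1*(-15625) = 40311 + 15625 = 55936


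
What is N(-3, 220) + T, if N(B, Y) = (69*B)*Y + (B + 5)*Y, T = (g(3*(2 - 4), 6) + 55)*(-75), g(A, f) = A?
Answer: -48775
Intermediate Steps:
T = -3675 (T = (3*(2 - 4) + 55)*(-75) = (3*(-2) + 55)*(-75) = (-6 + 55)*(-75) = 49*(-75) = -3675)
N(B, Y) = Y*(5 + B) + 69*B*Y (N(B, Y) = 69*B*Y + (5 + B)*Y = 69*B*Y + Y*(5 + B) = Y*(5 + B) + 69*B*Y)
N(-3, 220) + T = 5*220*(1 + 14*(-3)) - 3675 = 5*220*(1 - 42) - 3675 = 5*220*(-41) - 3675 = -45100 - 3675 = -48775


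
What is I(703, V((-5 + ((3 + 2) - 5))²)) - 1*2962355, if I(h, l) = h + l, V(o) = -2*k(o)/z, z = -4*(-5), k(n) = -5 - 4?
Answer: -29616511/10 ≈ -2.9617e+6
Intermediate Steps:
k(n) = -9
z = 20
V(o) = 9/10 (V(o) = -(-18)/20 = -2*(-9/20) = 9/10)
I(703, V((-5 + ((3 + 2) - 5))²)) - 1*2962355 = (703 + 9/10) - 1*2962355 = 7039/10 - 2962355 = -29616511/10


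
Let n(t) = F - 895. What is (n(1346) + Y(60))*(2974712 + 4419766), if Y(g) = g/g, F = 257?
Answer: -4710282486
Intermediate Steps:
Y(g) = 1
n(t) = -638 (n(t) = 257 - 895 = -638)
(n(1346) + Y(60))*(2974712 + 4419766) = (-638 + 1)*(2974712 + 4419766) = -637*7394478 = -4710282486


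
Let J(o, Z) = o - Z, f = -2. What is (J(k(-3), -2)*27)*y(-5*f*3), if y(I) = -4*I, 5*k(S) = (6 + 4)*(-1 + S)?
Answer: 19440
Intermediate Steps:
k(S) = -2 + 2*S (k(S) = ((6 + 4)*(-1 + S))/5 = (10*(-1 + S))/5 = (-10 + 10*S)/5 = -2 + 2*S)
(J(k(-3), -2)*27)*y(-5*f*3) = (((-2 + 2*(-3)) - 1*(-2))*27)*(-4*(-5*(-2))*3) = (((-2 - 6) + 2)*27)*(-40*3) = ((-8 + 2)*27)*(-4*30) = -6*27*(-120) = -162*(-120) = 19440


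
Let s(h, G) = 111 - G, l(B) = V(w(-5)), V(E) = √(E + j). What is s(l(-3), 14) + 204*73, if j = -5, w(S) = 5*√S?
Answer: 14989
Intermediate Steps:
V(E) = √(-5 + E) (V(E) = √(E - 5) = √(-5 + E))
l(B) = √(-5 + 5*I*√5) (l(B) = √(-5 + 5*√(-5)) = √(-5 + 5*(I*√5)) = √(-5 + 5*I*√5))
s(l(-3), 14) + 204*73 = (111 - 1*14) + 204*73 = (111 - 14) + 14892 = 97 + 14892 = 14989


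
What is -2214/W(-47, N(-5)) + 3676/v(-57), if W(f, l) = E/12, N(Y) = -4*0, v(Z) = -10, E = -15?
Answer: 7018/5 ≈ 1403.6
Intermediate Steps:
N(Y) = 0
W(f, l) = -5/4 (W(f, l) = -15/12 = -15*1/12 = -5/4)
-2214/W(-47, N(-5)) + 3676/v(-57) = -2214/(-5/4) + 3676/(-10) = -2214*(-4/5) + 3676*(-1/10) = 8856/5 - 1838/5 = 7018/5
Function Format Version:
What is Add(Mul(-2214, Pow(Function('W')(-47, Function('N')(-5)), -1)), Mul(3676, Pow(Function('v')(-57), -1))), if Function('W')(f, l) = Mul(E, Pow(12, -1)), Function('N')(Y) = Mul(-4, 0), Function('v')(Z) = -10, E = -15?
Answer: Rational(7018, 5) ≈ 1403.6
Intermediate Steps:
Function('N')(Y) = 0
Function('W')(f, l) = Rational(-5, 4) (Function('W')(f, l) = Mul(-15, Pow(12, -1)) = Mul(-15, Rational(1, 12)) = Rational(-5, 4))
Add(Mul(-2214, Pow(Function('W')(-47, Function('N')(-5)), -1)), Mul(3676, Pow(Function('v')(-57), -1))) = Add(Mul(-2214, Pow(Rational(-5, 4), -1)), Mul(3676, Pow(-10, -1))) = Add(Mul(-2214, Rational(-4, 5)), Mul(3676, Rational(-1, 10))) = Add(Rational(8856, 5), Rational(-1838, 5)) = Rational(7018, 5)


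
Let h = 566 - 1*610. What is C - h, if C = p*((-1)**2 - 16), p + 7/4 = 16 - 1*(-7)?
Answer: -1099/4 ≈ -274.75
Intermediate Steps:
p = 85/4 (p = -7/4 + (16 - 1*(-7)) = -7/4 + (16 + 7) = -7/4 + 23 = 85/4 ≈ 21.250)
h = -44 (h = 566 - 610 = -44)
C = -1275/4 (C = 85*((-1)**2 - 16)/4 = 85*(1 - 16)/4 = (85/4)*(-15) = -1275/4 ≈ -318.75)
C - h = -1275/4 - 1*(-44) = -1275/4 + 44 = -1099/4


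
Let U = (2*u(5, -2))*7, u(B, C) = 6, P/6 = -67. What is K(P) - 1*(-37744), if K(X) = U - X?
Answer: 38230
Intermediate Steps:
P = -402 (P = 6*(-67) = -402)
U = 84 (U = (2*6)*7 = 12*7 = 84)
K(X) = 84 - X
K(P) - 1*(-37744) = (84 - 1*(-402)) - 1*(-37744) = (84 + 402) + 37744 = 486 + 37744 = 38230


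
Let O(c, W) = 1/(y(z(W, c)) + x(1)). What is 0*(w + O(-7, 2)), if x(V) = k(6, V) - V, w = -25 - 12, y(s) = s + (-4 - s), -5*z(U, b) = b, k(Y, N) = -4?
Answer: 0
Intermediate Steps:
z(U, b) = -b/5
y(s) = -4
w = -37
x(V) = -4 - V
O(c, W) = -⅑ (O(c, W) = 1/(-4 + (-4 - 1*1)) = 1/(-4 + (-4 - 1)) = 1/(-4 - 5) = 1/(-9) = -⅑)
0*(w + O(-7, 2)) = 0*(-37 - ⅑) = 0*(-334/9) = 0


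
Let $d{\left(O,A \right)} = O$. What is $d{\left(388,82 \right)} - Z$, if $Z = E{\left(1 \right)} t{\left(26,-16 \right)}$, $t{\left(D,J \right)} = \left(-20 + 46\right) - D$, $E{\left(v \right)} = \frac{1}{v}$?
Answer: $388$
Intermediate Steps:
$t{\left(D,J \right)} = 26 - D$
$Z = 0$ ($Z = \frac{26 - 26}{1} = 1 \left(26 - 26\right) = 1 \cdot 0 = 0$)
$d{\left(388,82 \right)} - Z = 388 - 0 = 388 + 0 = 388$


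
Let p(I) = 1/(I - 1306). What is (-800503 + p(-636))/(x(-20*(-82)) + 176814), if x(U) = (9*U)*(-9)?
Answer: -1554576827/85397508 ≈ -18.204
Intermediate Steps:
p(I) = 1/(-1306 + I)
x(U) = -81*U
(-800503 + p(-636))/(x(-20*(-82)) + 176814) = (-800503 + 1/(-1306 - 636))/(-(-1620)*(-82) + 176814) = (-800503 + 1/(-1942))/(-81*1640 + 176814) = (-800503 - 1/1942)/(-132840 + 176814) = -1554576827/1942/43974 = -1554576827/1942*1/43974 = -1554576827/85397508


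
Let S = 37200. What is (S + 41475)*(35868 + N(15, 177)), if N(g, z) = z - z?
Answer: 2821914900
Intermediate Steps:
N(g, z) = 0
(S + 41475)*(35868 + N(15, 177)) = (37200 + 41475)*(35868 + 0) = 78675*35868 = 2821914900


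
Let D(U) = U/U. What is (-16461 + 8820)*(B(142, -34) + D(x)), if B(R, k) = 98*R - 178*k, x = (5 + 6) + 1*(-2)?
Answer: -152583129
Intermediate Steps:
x = 9 (x = 11 - 2 = 9)
B(R, k) = -178*k + 98*R
D(U) = 1
(-16461 + 8820)*(B(142, -34) + D(x)) = (-16461 + 8820)*((-178*(-34) + 98*142) + 1) = -7641*((6052 + 13916) + 1) = -7641*(19968 + 1) = -7641*19969 = -152583129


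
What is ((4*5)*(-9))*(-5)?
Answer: 900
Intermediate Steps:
((4*5)*(-9))*(-5) = (20*(-9))*(-5) = -180*(-5) = 900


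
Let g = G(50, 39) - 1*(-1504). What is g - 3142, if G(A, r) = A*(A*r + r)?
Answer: 97812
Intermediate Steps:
G(A, r) = A*(r + A*r)
g = 100954 (g = 50*39*(1 + 50) - 1*(-1504) = 50*39*51 + 1504 = 99450 + 1504 = 100954)
g - 3142 = 100954 - 3142 = 97812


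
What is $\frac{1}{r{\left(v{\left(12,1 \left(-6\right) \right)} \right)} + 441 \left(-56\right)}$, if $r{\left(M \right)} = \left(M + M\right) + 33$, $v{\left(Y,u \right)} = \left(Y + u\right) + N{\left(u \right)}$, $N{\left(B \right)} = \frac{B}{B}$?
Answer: $- \frac{1}{24649} \approx -4.057 \cdot 10^{-5}$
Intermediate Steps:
$N{\left(B \right)} = 1$
$v{\left(Y,u \right)} = 1 + Y + u$ ($v{\left(Y,u \right)} = \left(Y + u\right) + 1 = 1 + Y + u$)
$r{\left(M \right)} = 33 + 2 M$ ($r{\left(M \right)} = 2 M + 33 = 33 + 2 M$)
$\frac{1}{r{\left(v{\left(12,1 \left(-6\right) \right)} \right)} + 441 \left(-56\right)} = \frac{1}{\left(33 + 2 \left(1 + 12 + 1 \left(-6\right)\right)\right) + 441 \left(-56\right)} = \frac{1}{\left(33 + 2 \left(1 + 12 - 6\right)\right) - 24696} = \frac{1}{\left(33 + 2 \cdot 7\right) - 24696} = \frac{1}{\left(33 + 14\right) - 24696} = \frac{1}{47 - 24696} = \frac{1}{-24649} = - \frac{1}{24649}$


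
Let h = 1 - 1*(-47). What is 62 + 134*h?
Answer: 6494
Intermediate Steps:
h = 48 (h = 1 + 47 = 48)
62 + 134*h = 62 + 134*48 = 62 + 6432 = 6494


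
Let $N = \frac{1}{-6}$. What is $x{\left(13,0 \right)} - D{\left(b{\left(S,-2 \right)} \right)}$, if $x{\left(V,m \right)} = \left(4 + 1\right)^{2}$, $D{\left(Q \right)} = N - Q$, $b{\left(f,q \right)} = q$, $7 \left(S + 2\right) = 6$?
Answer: $\frac{139}{6} \approx 23.167$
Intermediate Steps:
$S = - \frac{8}{7}$ ($S = -2 + \frac{1}{7} \cdot 6 = -2 + \frac{6}{7} = - \frac{8}{7} \approx -1.1429$)
$N = - \frac{1}{6} \approx -0.16667$
$D{\left(Q \right)} = - \frac{1}{6} - Q$
$x{\left(V,m \right)} = 25$ ($x{\left(V,m \right)} = 5^{2} = 25$)
$x{\left(13,0 \right)} - D{\left(b{\left(S,-2 \right)} \right)} = 25 - \left(- \frac{1}{6} - -2\right) = 25 - \left(- \frac{1}{6} + 2\right) = 25 - \frac{11}{6} = \frac{139}{6}$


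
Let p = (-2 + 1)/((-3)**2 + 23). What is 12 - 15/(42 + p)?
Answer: 15636/1343 ≈ 11.643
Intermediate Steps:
p = -1/32 (p = -1/(9 + 23) = -1/32 ≈ -0.031250)
12 - 15/(42 + p) = 12 - 15/(42 - 1/32) = 12 - 15/(1343/32) = 12 + (32/1343)*(-15) = 12 - 480/1343 = 15636/1343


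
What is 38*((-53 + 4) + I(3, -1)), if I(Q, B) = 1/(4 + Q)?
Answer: -12996/7 ≈ -1856.6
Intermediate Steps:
38*((-53 + 4) + I(3, -1)) = 38*((-53 + 4) + 1/(4 + 3)) = 38*(-49 + 1/7) = 38*(-49 + ⅐) = 38*(-342/7) = -12996/7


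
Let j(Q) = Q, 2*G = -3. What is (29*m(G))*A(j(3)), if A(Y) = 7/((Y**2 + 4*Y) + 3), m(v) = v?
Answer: -203/16 ≈ -12.688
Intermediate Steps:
G = -3/2 (G = (1/2)*(-3) = -3/2 ≈ -1.5000)
A(Y) = 7/(3 + Y**2 + 4*Y)
(29*m(G))*A(j(3)) = (29*(-3/2))*(7/(3 + 3**2 + 4*3)) = -609/(2*(3 + 9 + 12)) = -609/(2*24) = -87/2*7/24 = -203/16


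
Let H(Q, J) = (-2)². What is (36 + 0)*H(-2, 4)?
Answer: 144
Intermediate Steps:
H(Q, J) = 4
(36 + 0)*H(-2, 4) = (36 + 0)*4 = 36*4 = 144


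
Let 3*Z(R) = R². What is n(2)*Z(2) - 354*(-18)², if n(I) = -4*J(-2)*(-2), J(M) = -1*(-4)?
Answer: -343960/3 ≈ -1.1465e+5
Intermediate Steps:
J(M) = 4
Z(R) = R²/3
n(I) = 32 (n(I) = -4*4*(-2) = -16*(-2) = 32)
n(2)*Z(2) - 354*(-18)² = 32*((⅓)*2²) - 354*(-18)² = 32*((⅓)*4) - 354*324 = 32*(4/3) - 114696 = 128/3 - 114696 = -343960/3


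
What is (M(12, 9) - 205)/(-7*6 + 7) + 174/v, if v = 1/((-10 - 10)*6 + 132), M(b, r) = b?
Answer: 73273/35 ≈ 2093.5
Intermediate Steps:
v = 1/12 (v = 1/(-20*6 + 132) = 1/(-120 + 132) = 1/12 ≈ 0.083333)
(M(12, 9) - 205)/(-7*6 + 7) + 174/v = (12 - 205)/(-7*6 + 7) + 174/(1/12) = -193/(-42 + 7) + 174*12 = -193/(-35) + 2088 = -193*(-1/35) + 2088 = 193/35 + 2088 = 73273/35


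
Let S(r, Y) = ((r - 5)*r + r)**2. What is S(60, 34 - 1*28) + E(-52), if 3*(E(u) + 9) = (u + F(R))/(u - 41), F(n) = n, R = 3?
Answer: 3149795938/279 ≈ 1.1290e+7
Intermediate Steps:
E(u) = -9 + (3 + u)/(3*(-41 + u)) (E(u) = -9 + ((u + 3)/(u - 41))/3 = -9 + ((3 + u)/(-41 + u))/3 = -9 + (3 + u)/(3*(-41 + u)))
S(r, Y) = (r + r*(-5 + r))**2 (S(r, Y) = ((-5 + r)*r + r)**2 = (r*(-5 + r) + r)**2 = (r + r*(-5 + r))**2)
S(60, 34 - 1*28) + E(-52) = 60**2*(-4 + 60)**2 + 2*(555 - 13*(-52))/(3*(-41 - 52)) = 3600*56**2 + (2/3)*(555 + 676)/(-93) = 3600*3136 + (2/3)*(-1/93)*1231 = 11289600 - 2462/279 = 3149795938/279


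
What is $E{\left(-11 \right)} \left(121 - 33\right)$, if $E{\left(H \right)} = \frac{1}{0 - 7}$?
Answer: $- \frac{88}{7} \approx -12.571$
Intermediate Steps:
$E{\left(H \right)} = - \frac{1}{7}$ ($E{\left(H \right)} = \frac{1}{-7} = - \frac{1}{7}$)
$E{\left(-11 \right)} \left(121 - 33\right) = - \frac{121 - 33}{7} = \left(- \frac{1}{7}\right) 88 = - \frac{88}{7}$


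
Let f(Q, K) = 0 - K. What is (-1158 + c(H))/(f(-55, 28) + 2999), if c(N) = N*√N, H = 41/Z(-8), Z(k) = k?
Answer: -1158/2971 - 41*I*√82/95072 ≈ -0.38977 - 0.0039052*I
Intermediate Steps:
f(Q, K) = -K
H = -41/8 (H = 41/(-8) = 41*(-⅛) = -41/8 ≈ -5.1250)
c(N) = N^(3/2)
(-1158 + c(H))/(f(-55, 28) + 2999) = (-1158 + (-41/8)^(3/2))/(-1*28 + 2999) = (-1158 - 41*I*√82/32)/(-28 + 2999) = (-1158 - 41*I*√82/32)/2971 = (-1158 - 41*I*√82/32)*(1/2971) = -1158/2971 - 41*I*√82/95072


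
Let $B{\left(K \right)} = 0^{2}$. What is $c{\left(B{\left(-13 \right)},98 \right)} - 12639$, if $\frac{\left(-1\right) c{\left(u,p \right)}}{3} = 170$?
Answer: $-13149$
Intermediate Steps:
$B{\left(K \right)} = 0$
$c{\left(u,p \right)} = -510$ ($c{\left(u,p \right)} = \left(-3\right) 170 = -510$)
$c{\left(B{\left(-13 \right)},98 \right)} - 12639 = -510 - 12639 = -13149$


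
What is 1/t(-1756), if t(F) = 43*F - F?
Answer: -1/73752 ≈ -1.3559e-5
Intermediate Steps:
t(F) = 42*F
1/t(-1756) = 1/(42*(-1756)) = 1/(-73752) = -1/73752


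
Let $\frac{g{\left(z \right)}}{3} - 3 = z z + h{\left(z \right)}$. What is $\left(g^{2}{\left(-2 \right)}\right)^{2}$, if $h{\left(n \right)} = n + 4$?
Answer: $531441$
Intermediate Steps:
$h{\left(n \right)} = 4 + n$
$g{\left(z \right)} = 21 + 3 z + 3 z^{2}$ ($g{\left(z \right)} = 9 + 3 \left(z z + \left(4 + z\right)\right) = 9 + 3 \left(z^{2} + \left(4 + z\right)\right) = 9 + 3 \left(4 + z + z^{2}\right) = 9 + \left(12 + 3 z + 3 z^{2}\right) = 21 + 3 z + 3 z^{2}$)
$\left(g^{2}{\left(-2 \right)}\right)^{2} = \left(\left(21 + 3 \left(-2\right) + 3 \left(-2\right)^{2}\right)^{2}\right)^{2} = \left(\left(21 - 6 + 3 \cdot 4\right)^{2}\right)^{2} = \left(\left(21 - 6 + 12\right)^{2}\right)^{2} = \left(27^{2}\right)^{2} = 729^{2} = 531441$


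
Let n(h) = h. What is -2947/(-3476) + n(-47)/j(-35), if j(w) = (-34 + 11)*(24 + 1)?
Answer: 1857897/1998700 ≈ 0.92955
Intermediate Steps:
j(w) = -575 (j(w) = -23*25 = -575)
-2947/(-3476) + n(-47)/j(-35) = -2947/(-3476) - 47/(-575) = -2947*(-1/3476) - 47*(-1/575) = 2947/3476 + 47/575 = 1857897/1998700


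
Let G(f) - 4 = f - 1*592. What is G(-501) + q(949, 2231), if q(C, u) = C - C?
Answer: -1089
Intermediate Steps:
G(f) = -588 + f (G(f) = 4 + (f - 1*592) = 4 + (f - 592) = 4 + (-592 + f) = -588 + f)
q(C, u) = 0
G(-501) + q(949, 2231) = (-588 - 501) + 0 = -1089 + 0 = -1089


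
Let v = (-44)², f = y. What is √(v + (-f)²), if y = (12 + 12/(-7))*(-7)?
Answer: 4*√445 ≈ 84.380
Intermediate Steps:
y = -72 (y = (12 + 12*(-⅐))*(-7) = (12 - 12/7)*(-7) = (72/7)*(-7) = -72)
f = -72
v = 1936
√(v + (-f)²) = √(1936 + (-1*(-72))²) = √(1936 + 72²) = √(1936 + 5184) = √7120 = 4*√445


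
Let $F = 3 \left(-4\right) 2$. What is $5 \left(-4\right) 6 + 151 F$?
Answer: $-3744$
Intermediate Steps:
$F = -24$ ($F = \left(-12\right) 2 = -24$)
$5 \left(-4\right) 6 + 151 F = 5 \left(-4\right) 6 + 151 \left(-24\right) = \left(-20\right) 6 - 3624 = -120 - 3624 = -3744$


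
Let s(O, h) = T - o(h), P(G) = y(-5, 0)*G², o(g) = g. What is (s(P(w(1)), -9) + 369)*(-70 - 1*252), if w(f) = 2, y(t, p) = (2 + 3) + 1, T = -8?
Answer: -119140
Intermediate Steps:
y(t, p) = 6 (y(t, p) = 5 + 1 = 6)
P(G) = 6*G²
s(O, h) = -8 - h
(s(P(w(1)), -9) + 369)*(-70 - 1*252) = ((-8 - 1*(-9)) + 369)*(-70 - 1*252) = ((-8 + 9) + 369)*(-70 - 252) = (1 + 369)*(-322) = 370*(-322) = -119140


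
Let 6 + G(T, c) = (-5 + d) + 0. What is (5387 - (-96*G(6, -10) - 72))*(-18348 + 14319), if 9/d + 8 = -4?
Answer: -17449599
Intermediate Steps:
d = -¾ (d = 9/(-8 - 4) = 9/(-12) = 9*(-1/12) = -¾ ≈ -0.75000)
G(T, c) = -47/4 (G(T, c) = -6 + ((-5 - ¾) + 0) = -6 + (-23/4 + 0) = -6 - 23/4 = -47/4)
(5387 - (-96*G(6, -10) - 72))*(-18348 + 14319) = (5387 - (-96*(-47/4) - 72))*(-18348 + 14319) = (5387 - (1128 - 72))*(-4029) = (5387 - 1*1056)*(-4029) = (5387 - 1056)*(-4029) = 4331*(-4029) = -17449599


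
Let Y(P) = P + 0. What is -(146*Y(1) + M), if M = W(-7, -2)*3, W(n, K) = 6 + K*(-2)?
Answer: -176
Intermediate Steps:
W(n, K) = 6 - 2*K
M = 30 (M = (6 - 2*(-2))*3 = (6 + 4)*3 = 10*3 = 30)
Y(P) = P
-(146*Y(1) + M) = -(146*1 + 30) = -(146 + 30) = -1*176 = -176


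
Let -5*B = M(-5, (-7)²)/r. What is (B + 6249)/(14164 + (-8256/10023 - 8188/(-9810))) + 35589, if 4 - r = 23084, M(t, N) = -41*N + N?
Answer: 2383245203808208839/66964951521989 ≈ 35589.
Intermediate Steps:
M(t, N) = -40*N
r = -23080 (r = 4 - 1*23084 = 4 - 23084 = -23080)
B = -49/2885 (B = -(-40*(-7)²)/(5*(-23080)) = -(-40*49)*(-1)/(5*23080) = -(-392)*(-1)/23080 = -⅕*49/577 = -49/2885 ≈ -0.016984)
(B + 6249)/(14164 + (-8256/10023 - 8188/(-9810))) + 35589 = (-49/2885 + 6249)/(14164 + (-8256/10023 - 8188/(-9810))) + 35589 = 18028316/(2885*(14164 + (-8256*1/10023 - 8188*(-1/9810)))) + 35589 = 18028316/(2885*(14164 + (-2752/3341 + 4094/4905))) + 35589 = 18028316/(2885*(14164 + 179494/16387605)) + 35589 = 18028316/(2885*(232114216714/16387605)) + 35589 = (18028316/2885)*(16387605/232114216714) + 35589 = 29544092142318/66964951521989 + 35589 = 2383245203808208839/66964951521989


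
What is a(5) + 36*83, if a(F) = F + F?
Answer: 2998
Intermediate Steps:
a(F) = 2*F
a(5) + 36*83 = 2*5 + 36*83 = 10 + 2988 = 2998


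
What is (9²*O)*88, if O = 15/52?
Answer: 26730/13 ≈ 2056.2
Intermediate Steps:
O = 15/52 (O = 15*(1/52) = 15/52 ≈ 0.28846)
(9²*O)*88 = (9²*(15/52))*88 = (81*(15/52))*88 = (1215/52)*88 = 26730/13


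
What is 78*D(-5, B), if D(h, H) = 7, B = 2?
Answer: 546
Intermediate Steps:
78*D(-5, B) = 78*7 = 546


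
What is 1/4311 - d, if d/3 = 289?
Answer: -3737636/4311 ≈ -867.00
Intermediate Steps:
d = 867 (d = 3*289 = 867)
1/4311 - d = 1/4311 - 1*867 = 1/4311 - 867 = -3737636/4311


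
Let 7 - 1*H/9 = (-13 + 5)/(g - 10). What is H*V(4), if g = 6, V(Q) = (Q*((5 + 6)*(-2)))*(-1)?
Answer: 3960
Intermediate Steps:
V(Q) = 22*Q (V(Q) = (Q*(11*(-2)))*(-1) = (Q*(-22))*(-1) = -22*Q*(-1) = 22*Q)
H = 45 (H = 63 - 9*(-13 + 5)/(6 - 10) = 63 - (-72)/(-4) = 63 - (-72)*(-1)/4 = 63 - 9*2 = 63 - 18 = 45)
H*V(4) = 45*(22*4) = 45*88 = 3960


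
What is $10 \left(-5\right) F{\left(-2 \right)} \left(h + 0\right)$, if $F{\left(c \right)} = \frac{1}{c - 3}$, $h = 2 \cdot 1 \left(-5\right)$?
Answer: $-100$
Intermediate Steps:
$h = -10$ ($h = 2 \left(-5\right) = -10$)
$F{\left(c \right)} = \frac{1}{-3 + c}$
$10 \left(-5\right) F{\left(-2 \right)} \left(h + 0\right) = 10 \left(-5\right) \frac{-10 + 0}{-3 - 2} = - 50 \frac{1}{-5} \left(-10\right) = - 50 \left(\left(- \frac{1}{5}\right) \left(-10\right)\right) = \left(-50\right) 2 = -100$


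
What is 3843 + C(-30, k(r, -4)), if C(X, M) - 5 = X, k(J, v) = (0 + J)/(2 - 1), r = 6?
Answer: 3818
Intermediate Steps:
k(J, v) = J (k(J, v) = J/1 = J*1 = J)
C(X, M) = 5 + X
3843 + C(-30, k(r, -4)) = 3843 + (5 - 30) = 3843 - 25 = 3818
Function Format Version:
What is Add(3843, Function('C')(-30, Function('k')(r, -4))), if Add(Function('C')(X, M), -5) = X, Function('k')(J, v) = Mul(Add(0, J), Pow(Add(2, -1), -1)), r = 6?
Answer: 3818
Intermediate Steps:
Function('k')(J, v) = J (Function('k')(J, v) = Mul(J, Pow(1, -1)) = Mul(J, 1) = J)
Function('C')(X, M) = Add(5, X)
Add(3843, Function('C')(-30, Function('k')(r, -4))) = Add(3843, Add(5, -30)) = Add(3843, -25) = 3818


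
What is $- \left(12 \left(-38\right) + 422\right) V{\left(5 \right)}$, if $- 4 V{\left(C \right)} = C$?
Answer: $- \frac{85}{2} \approx -42.5$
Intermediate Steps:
$V{\left(C \right)} = - \frac{C}{4}$
$- \left(12 \left(-38\right) + 422\right) V{\left(5 \right)} = - \left(12 \left(-38\right) + 422\right) \left(\left(- \frac{1}{4}\right) 5\right) = - \frac{\left(-456 + 422\right) \left(-5\right)}{4} = - \frac{\left(-34\right) \left(-5\right)}{4} = \left(-1\right) \frac{85}{2} = - \frac{85}{2}$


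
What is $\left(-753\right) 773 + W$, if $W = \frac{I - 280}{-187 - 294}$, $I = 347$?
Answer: $- \frac{279975256}{481} \approx -5.8207 \cdot 10^{5}$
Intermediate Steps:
$W = - \frac{67}{481}$ ($W = \frac{347 - 280}{-187 - 294} = \frac{347 - 280}{-481} = 67 \left(- \frac{1}{481}\right) = - \frac{67}{481} \approx -0.13929$)
$\left(-753\right) 773 + W = \left(-753\right) 773 - \frac{67}{481} = -582069 - \frac{67}{481} = - \frac{279975256}{481}$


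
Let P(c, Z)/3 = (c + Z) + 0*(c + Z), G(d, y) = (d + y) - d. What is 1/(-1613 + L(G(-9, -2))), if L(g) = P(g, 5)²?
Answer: -1/1532 ≈ -0.00065274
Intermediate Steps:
G(d, y) = y
P(c, Z) = 3*Z + 3*c (P(c, Z) = 3*((c + Z) + 0*(c + Z)) = 3*((Z + c) + 0*(Z + c)) = 3*((Z + c) + 0) = 3*(Z + c) = 3*Z + 3*c)
L(g) = (15 + 3*g)² (L(g) = (3*5 + 3*g)² = (15 + 3*g)²)
1/(-1613 + L(G(-9, -2))) = 1/(-1613 + 9*(5 - 2)²) = 1/(-1613 + 9*3²) = 1/(-1613 + 9*9) = 1/(-1613 + 81) = 1/(-1532) = -1/1532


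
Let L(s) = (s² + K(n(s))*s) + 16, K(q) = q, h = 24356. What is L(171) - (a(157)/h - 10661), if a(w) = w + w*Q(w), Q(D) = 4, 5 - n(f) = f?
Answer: 280872607/24356 ≈ 11532.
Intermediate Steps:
n(f) = 5 - f
a(w) = 5*w (a(w) = w + w*4 = w + 4*w = 5*w)
L(s) = 16 + s² + s*(5 - s) (L(s) = (s² + (5 - s)*s) + 16 = (s² + s*(5 - s)) + 16 = 16 + s² + s*(5 - s))
L(171) - (a(157)/h - 10661) = (16 + 5*171) - ((5*157)/24356 - 10661) = (16 + 855) - (785*(1/24356) - 10661) = 871 - (785/24356 - 10661) = 871 - 1*(-259658531/24356) = 871 + 259658531/24356 = 280872607/24356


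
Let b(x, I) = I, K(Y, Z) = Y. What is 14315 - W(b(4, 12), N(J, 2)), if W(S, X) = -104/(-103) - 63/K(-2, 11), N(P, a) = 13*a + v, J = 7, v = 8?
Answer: 2942193/206 ≈ 14282.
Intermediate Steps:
N(P, a) = 8 + 13*a (N(P, a) = 13*a + 8 = 8 + 13*a)
W(S, X) = 6697/206 (W(S, X) = -104/(-103) - 63/(-2) = -104*(-1/103) - 63*(-½) = 104/103 + 63/2 = 6697/206)
14315 - W(b(4, 12), N(J, 2)) = 14315 - 1*6697/206 = 14315 - 6697/206 = 2942193/206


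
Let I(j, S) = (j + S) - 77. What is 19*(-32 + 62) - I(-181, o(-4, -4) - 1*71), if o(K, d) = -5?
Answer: 904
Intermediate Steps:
I(j, S) = -77 + S + j (I(j, S) = (S + j) - 77 = -77 + S + j)
19*(-32 + 62) - I(-181, o(-4, -4) - 1*71) = 19*(-32 + 62) - (-77 + (-5 - 1*71) - 181) = 19*30 - (-77 + (-5 - 71) - 181) = 570 - (-77 - 76 - 181) = 570 - 1*(-334) = 570 + 334 = 904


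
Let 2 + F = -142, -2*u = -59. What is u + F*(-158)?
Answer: 45563/2 ≈ 22782.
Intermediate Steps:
u = 59/2 (u = -½*(-59) = 59/2 ≈ 29.500)
F = -144 (F = -2 - 142 = -144)
u + F*(-158) = 59/2 - 144*(-158) = 59/2 + 22752 = 45563/2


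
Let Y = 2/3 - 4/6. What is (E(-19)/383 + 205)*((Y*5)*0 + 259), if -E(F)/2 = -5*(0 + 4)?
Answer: 20345745/383 ≈ 53122.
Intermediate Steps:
Y = 0 (Y = 2*(⅓) - 4*⅙ = ⅔ - ⅔ = 0)
E(F) = 40 (E(F) = -(-10)*(0 + 4) = -(-10)*4 = -2*(-20) = 40)
(E(-19)/383 + 205)*((Y*5)*0 + 259) = (40/383 + 205)*((0*5)*0 + 259) = (40*(1/383) + 205)*(0*0 + 259) = (40/383 + 205)*(0 + 259) = (78555/383)*259 = 20345745/383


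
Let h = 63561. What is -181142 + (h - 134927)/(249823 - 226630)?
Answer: -4201297772/23193 ≈ -1.8115e+5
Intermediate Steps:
-181142 + (h - 134927)/(249823 - 226630) = -181142 + (63561 - 134927)/(249823 - 226630) = -181142 - 71366/23193 = -4201297772/23193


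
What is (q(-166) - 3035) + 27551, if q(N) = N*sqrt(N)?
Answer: 24516 - 166*I*sqrt(166) ≈ 24516.0 - 2138.8*I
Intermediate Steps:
q(N) = N**(3/2)
(q(-166) - 3035) + 27551 = ((-166)**(3/2) - 3035) + 27551 = (-166*I*sqrt(166) - 3035) + 27551 = (-3035 - 166*I*sqrt(166)) + 27551 = 24516 - 166*I*sqrt(166)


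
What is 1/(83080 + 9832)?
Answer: 1/92912 ≈ 1.0763e-5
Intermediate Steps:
1/(83080 + 9832) = 1/92912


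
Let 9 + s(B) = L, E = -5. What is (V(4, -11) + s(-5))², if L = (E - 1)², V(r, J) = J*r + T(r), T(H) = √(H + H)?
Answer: 297 - 68*√2 ≈ 200.83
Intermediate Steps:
T(H) = √2*√H (T(H) = √(2*H) = √2*√H)
V(r, J) = J*r + √2*√r
L = 36 (L = (-5 - 1)² = (-6)² = 36)
s(B) = 27 (s(B) = -9 + 36 = 27)
(V(4, -11) + s(-5))² = ((-11*4 + √2*√4) + 27)² = ((-44 + √2*2) + 27)² = ((-44 + 2*√2) + 27)² = (-17 + 2*√2)²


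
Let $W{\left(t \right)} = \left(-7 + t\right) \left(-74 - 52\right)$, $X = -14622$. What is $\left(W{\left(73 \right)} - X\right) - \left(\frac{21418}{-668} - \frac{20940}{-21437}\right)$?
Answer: $\frac{45373270021}{7159958} \approx 6337.1$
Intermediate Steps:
$W{\left(t \right)} = 882 - 126 t$ ($W{\left(t \right)} = \left(-7 + t\right) \left(-126\right) = 882 - 126 t$)
$\left(W{\left(73 \right)} - X\right) - \left(\frac{21418}{-668} - \frac{20940}{-21437}\right) = \left(\left(882 - 9198\right) - -14622\right) - \left(\frac{21418}{-668} - \frac{20940}{-21437}\right) = \left(\left(882 - 9198\right) + 14622\right) - \left(21418 \left(- \frac{1}{668}\right) - - \frac{20940}{21437}\right) = \left(-8316 + 14622\right) - \left(- \frac{10709}{334} + \frac{20940}{21437}\right) = 6306 - - \frac{222574873}{7159958} = 6306 + \frac{222574873}{7159958} = \frac{45373270021}{7159958}$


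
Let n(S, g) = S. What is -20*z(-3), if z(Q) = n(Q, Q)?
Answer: 60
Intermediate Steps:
z(Q) = Q
-20*z(-3) = -20*(-3) = 60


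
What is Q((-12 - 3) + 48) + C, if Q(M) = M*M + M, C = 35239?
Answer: 36361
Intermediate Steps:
Q(M) = M + M² (Q(M) = M² + M = M + M²)
Q((-12 - 3) + 48) + C = ((-12 - 3) + 48)*(1 + ((-12 - 3) + 48)) + 35239 = (-15 + 48)*(1 + (-15 + 48)) + 35239 = 33*(1 + 33) + 35239 = 33*34 + 35239 = 1122 + 35239 = 36361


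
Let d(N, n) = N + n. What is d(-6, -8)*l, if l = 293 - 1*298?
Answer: 70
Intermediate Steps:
l = -5 (l = 293 - 298 = -5)
d(-6, -8)*l = (-6 - 8)*(-5) = -14*(-5) = 70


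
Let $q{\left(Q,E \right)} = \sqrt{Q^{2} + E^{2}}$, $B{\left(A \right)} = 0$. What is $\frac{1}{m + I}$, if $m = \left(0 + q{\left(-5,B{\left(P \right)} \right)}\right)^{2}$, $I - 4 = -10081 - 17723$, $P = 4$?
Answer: $- \frac{1}{27775} \approx -3.6004 \cdot 10^{-5}$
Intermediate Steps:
$q{\left(Q,E \right)} = \sqrt{E^{2} + Q^{2}}$
$I = -27800$ ($I = 4 - 27804 = -27800$)
$m = 25$ ($m = \left(0 + \sqrt{0^{2} + \left(-5\right)^{2}}\right)^{2} = \left(0 + \sqrt{0 + 25}\right)^{2} = \left(0 + \sqrt{25}\right)^{2} = \left(0 + 5\right)^{2} = 5^{2} = 25$)
$\frac{1}{m + I} = \frac{1}{25 - 27800} = \frac{1}{-27775} = - \frac{1}{27775}$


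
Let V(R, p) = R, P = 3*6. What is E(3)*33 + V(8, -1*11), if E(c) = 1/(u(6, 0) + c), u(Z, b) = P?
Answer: 67/7 ≈ 9.5714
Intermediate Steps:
P = 18
u(Z, b) = 18
E(c) = 1/(18 + c)
E(3)*33 + V(8, -1*11) = 33/(18 + 3) + 8 = 33/21 + 8 = (1/21)*33 + 8 = 11/7 + 8 = 67/7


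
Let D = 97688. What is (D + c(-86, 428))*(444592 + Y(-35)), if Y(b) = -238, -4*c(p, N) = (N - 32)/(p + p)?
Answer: 3733114600995/86 ≈ 4.3408e+10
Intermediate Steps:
c(p, N) = -(-32 + N)/(8*p) (c(p, N) = -(N - 32)/(4*(p + p)) = -(-32 + N)/(4*(2*p)) = -(-32 + N)*1/(2*p)/4 = -(-32 + N)/(8*p))
(D + c(-86, 428))*(444592 + Y(-35)) = (97688 + (⅛)*(32 - 1*428)/(-86))*(444592 - 238) = (97688 + (⅛)*(-1/86)*(32 - 428))*444354 = (97688 + (⅛)*(-1/86)*(-396))*444354 = (97688 + 99/172)*444354 = (16802435/172)*444354 = 3733114600995/86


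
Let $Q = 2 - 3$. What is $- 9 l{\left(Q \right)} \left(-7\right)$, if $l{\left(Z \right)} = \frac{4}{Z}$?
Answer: $-252$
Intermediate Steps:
$Q = -1$
$- 9 l{\left(Q \right)} \left(-7\right) = - 9 \frac{4}{-1} \left(-7\right) = - 9 \cdot 4 \left(-1\right) \left(-7\right) = \left(-9\right) \left(-4\right) \left(-7\right) = 36 \left(-7\right) = -252$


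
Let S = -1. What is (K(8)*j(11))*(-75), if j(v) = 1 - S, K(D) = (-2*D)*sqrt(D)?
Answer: 4800*sqrt(2) ≈ 6788.2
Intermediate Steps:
K(D) = -2*D**(3/2)
j(v) = 2 (j(v) = 1 - 1*(-1) = 1 + 1 = 2)
(K(8)*j(11))*(-75) = (-32*sqrt(2)*2)*(-75) = -64*sqrt(2)*(-75) = 4800*sqrt(2)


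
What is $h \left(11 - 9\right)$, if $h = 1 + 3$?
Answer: $8$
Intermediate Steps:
$h = 4$
$h \left(11 - 9\right) = 4 \left(11 - 9\right) = 4 \cdot 2 = 8$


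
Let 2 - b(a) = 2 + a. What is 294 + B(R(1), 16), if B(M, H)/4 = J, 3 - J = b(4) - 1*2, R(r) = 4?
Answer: 330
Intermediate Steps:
b(a) = -a (b(a) = 2 - (2 + a) = 2 + (-2 - a) = -a)
J = 9 (J = 3 - (-1*4 - 1*2) = 3 - (-4 - 2) = 3 - 1*(-6) = 3 + 6 = 9)
B(M, H) = 36 (B(M, H) = 4*9 = 36)
294 + B(R(1), 16) = 294 + 36 = 330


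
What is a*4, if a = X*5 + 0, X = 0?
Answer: 0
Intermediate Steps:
a = 0 (a = 0*5 + 0 = 0 + 0 = 0)
a*4 = 0*4 = 0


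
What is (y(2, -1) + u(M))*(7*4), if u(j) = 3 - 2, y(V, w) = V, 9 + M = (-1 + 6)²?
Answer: 84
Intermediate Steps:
M = 16 (M = -9 + (-1 + 6)² = -9 + 5² = -9 + 25 = 16)
u(j) = 1
(y(2, -1) + u(M))*(7*4) = (2 + 1)*(7*4) = 3*28 = 84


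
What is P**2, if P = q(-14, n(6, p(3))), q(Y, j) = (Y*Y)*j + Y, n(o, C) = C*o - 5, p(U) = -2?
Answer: 11195716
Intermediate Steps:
n(o, C) = -5 + C*o
q(Y, j) = Y + j*Y**2 (q(Y, j) = Y**2*j + Y = j*Y**2 + Y = Y + j*Y**2)
P = -3346 (P = -14*(1 - 14*(-5 - 2*6)) = -14*(1 - 14*(-5 - 12)) = -14*(1 - 14*(-17)) = -14*(1 + 238) = -14*239 = -3346)
P**2 = (-3346)**2 = 11195716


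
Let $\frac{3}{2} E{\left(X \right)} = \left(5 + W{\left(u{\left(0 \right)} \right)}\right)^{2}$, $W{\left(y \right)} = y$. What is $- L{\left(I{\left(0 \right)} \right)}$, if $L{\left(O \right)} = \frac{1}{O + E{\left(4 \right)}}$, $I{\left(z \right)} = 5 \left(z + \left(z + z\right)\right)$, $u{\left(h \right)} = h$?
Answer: $- \frac{3}{50} \approx -0.06$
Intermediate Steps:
$I{\left(z \right)} = 15 z$ ($I{\left(z \right)} = 5 \left(z + 2 z\right) = 5 \cdot 3 z = 15 z$)
$E{\left(X \right)} = \frac{50}{3}$ ($E{\left(X \right)} = \frac{2 \left(5 + 0\right)^{2}}{3} = \frac{2 \cdot 5^{2}}{3} = \frac{2}{3} \cdot 25 = \frac{50}{3}$)
$L{\left(O \right)} = \frac{1}{\frac{50}{3} + O}$ ($L{\left(O \right)} = \frac{1}{O + \frac{50}{3}} = \frac{1}{\frac{50}{3} + O}$)
$- L{\left(I{\left(0 \right)} \right)} = - \frac{3}{50 + 3 \cdot 15 \cdot 0} = - \frac{3}{50 + 3 \cdot 0} = - \frac{3}{50 + 0} = - \frac{3}{50}$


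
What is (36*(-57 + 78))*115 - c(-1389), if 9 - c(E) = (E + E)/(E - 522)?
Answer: 55375973/637 ≈ 86933.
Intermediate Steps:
c(E) = 9 - 2*E/(-522 + E) (c(E) = 9 - (E + E)/(E - 522) = 9 - 2*E/(-522 + E))
(36*(-57 + 78))*115 - c(-1389) = (36*(-57 + 78))*115 - (-4698 + 7*(-1389))/(-522 - 1389) = (36*21)*115 - (-4698 - 9723)/(-1911) = 756*115 - (-1)*(-14421)/1911 = 86940 - 1*4807/637 = 86940 - 4807/637 = 55375973/637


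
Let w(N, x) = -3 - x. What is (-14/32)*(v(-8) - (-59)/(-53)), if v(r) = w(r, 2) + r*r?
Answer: -5369/212 ≈ -25.325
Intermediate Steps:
v(r) = -5 + r**2 (v(r) = (-3 - 1*2) + r*r = (-3 - 2) + r**2 = -5 + r**2)
(-14/32)*(v(-8) - (-59)/(-53)) = (-14/32)*((-5 + (-8)**2) - (-59)/(-53)) = (-14*1/32)*((-5 + 64) - (-59)*(-1)/53) = -7*(59 - 1*59/53)/16 = -7*(59 - 59/53)/16 = -7/16*3068/53 = -5369/212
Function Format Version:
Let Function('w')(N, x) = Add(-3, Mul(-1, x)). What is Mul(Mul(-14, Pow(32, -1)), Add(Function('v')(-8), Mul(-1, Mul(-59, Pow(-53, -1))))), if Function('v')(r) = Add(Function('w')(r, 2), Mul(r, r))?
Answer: Rational(-5369, 212) ≈ -25.325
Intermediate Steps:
Function('v')(r) = Add(-5, Pow(r, 2)) (Function('v')(r) = Add(Add(-3, Mul(-1, 2)), Mul(r, r)) = Add(Add(-3, -2), Pow(r, 2)) = Add(-5, Pow(r, 2)))
Mul(Mul(-14, Pow(32, -1)), Add(Function('v')(-8), Mul(-1, Mul(-59, Pow(-53, -1))))) = Mul(Mul(-14, Pow(32, -1)), Add(Add(-5, Pow(-8, 2)), Mul(-1, Mul(-59, Pow(-53, -1))))) = Mul(Mul(-14, Rational(1, 32)), Add(Add(-5, 64), Mul(-1, Mul(-59, Rational(-1, 53))))) = Mul(Rational(-7, 16), Add(59, Mul(-1, Rational(59, 53)))) = Mul(Rational(-7, 16), Add(59, Rational(-59, 53))) = Mul(Rational(-7, 16), Rational(3068, 53)) = Rational(-5369, 212)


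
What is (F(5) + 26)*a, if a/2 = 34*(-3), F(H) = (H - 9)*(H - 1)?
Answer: -2040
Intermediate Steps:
F(H) = (-1 + H)*(-9 + H) (F(H) = (-9 + H)*(-1 + H) = (-1 + H)*(-9 + H))
a = -204 (a = 2*(34*(-3)) = 2*(-102) = -204)
(F(5) + 26)*a = ((9 + 5² - 10*5) + 26)*(-204) = ((9 + 25 - 50) + 26)*(-204) = (-16 + 26)*(-204) = 10*(-204) = -2040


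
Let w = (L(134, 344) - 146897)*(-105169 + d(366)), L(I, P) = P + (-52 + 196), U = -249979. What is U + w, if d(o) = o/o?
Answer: 15397291733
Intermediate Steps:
L(I, P) = 144 + P (L(I, P) = P + 144 = 144 + P)
d(o) = 1
w = 15397541712 (w = ((144 + 344) - 146897)*(-105169 + 1) = (488 - 146897)*(-105168) = -146409*(-105168) = 15397541712)
U + w = -249979 + 15397541712 = 15397291733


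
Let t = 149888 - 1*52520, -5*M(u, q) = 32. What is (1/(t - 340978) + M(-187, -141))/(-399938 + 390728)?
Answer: 311821/448729620 ≈ 0.00069490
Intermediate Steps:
M(u, q) = -32/5 (M(u, q) = -⅕*32 = -32/5)
t = 97368 (t = 149888 - 52520 = 97368)
(1/(t - 340978) + M(-187, -141))/(-399938 + 390728) = (1/(97368 - 340978) - 32/5)/(-399938 + 390728) = (1/(-243610) - 32/5)/(-9210) = (-1/243610 - 32/5)*(-1/9210) = -311821/48722*(-1/9210) = 311821/448729620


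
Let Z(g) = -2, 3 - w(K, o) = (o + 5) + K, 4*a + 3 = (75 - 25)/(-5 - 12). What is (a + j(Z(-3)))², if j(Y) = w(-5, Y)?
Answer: 57121/4624 ≈ 12.353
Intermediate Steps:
a = -101/68 (a = -¾ + ((75 - 25)/(-5 - 12))/4 = -¾ + (50/(-17))/4 = -¾ + (50*(-1/17))/4 = -¾ + (¼)*(-50/17) = -¾ - 25/34 = -101/68 ≈ -1.4853)
w(K, o) = -2 - K - o (w(K, o) = 3 - ((o + 5) + K) = 3 - ((5 + o) + K) = 3 - (5 + K + o) = 3 + (-5 - K - o) = -2 - K - o)
j(Y) = 3 - Y (j(Y) = -2 - 1*(-5) - Y = -2 + 5 - Y = 3 - Y)
(a + j(Z(-3)))² = (-101/68 + (3 - 1*(-2)))² = (-101/68 + (3 + 2))² = (-101/68 + 5)² = (239/68)² = 57121/4624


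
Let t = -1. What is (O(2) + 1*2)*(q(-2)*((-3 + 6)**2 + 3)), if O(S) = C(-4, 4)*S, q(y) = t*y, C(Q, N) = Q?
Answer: -144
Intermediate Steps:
q(y) = -y
O(S) = -4*S
(O(2) + 1*2)*(q(-2)*((-3 + 6)**2 + 3)) = (-4*2 + 1*2)*((-1*(-2))*((-3 + 6)**2 + 3)) = (-8 + 2)*(2*(3**2 + 3)) = -12*(9 + 3) = -12*12 = -6*24 = -144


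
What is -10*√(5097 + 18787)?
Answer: -20*√5971 ≈ -1545.4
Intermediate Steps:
-10*√(5097 + 18787) = -20*√5971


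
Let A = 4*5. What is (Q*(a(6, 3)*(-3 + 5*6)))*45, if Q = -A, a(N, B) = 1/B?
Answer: -8100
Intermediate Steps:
A = 20
Q = -20 (Q = -1*20 = -20)
(Q*(a(6, 3)*(-3 + 5*6)))*45 = -20*(-3 + 5*6)/3*45 = -20*(-3 + 30)/3*45 = -20*27/3*45 = -20*9*45 = -180*45 = -8100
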